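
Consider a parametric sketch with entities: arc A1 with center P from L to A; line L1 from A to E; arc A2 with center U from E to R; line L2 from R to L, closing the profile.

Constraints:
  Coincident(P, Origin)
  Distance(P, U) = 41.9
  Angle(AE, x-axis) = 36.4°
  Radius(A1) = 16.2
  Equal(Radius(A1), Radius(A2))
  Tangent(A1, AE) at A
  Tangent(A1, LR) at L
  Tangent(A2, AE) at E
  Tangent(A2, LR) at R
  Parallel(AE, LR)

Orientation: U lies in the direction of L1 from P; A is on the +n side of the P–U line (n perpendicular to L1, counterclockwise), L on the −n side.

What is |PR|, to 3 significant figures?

44.9

The slot axis is L1's direction at 36.4°, so u = (cos 36.4°, sin 36.4°) = (0.805, 0.593) and n = (−sin 36.4°, cos 36.4°) = (-0.593, 0.805). P is at the origin and U lies 41.9 along u from P, so U = 41.9·u = (33.7, 24.9). Tangency of A1 to both parallel lines with radius 16.2 puts A and L at P ± 16.2·n: A = (-9.61, 13.0), L = (9.61, -13.0). Equal radii place E and R the same way about U: E = U + 16.2·n = (24.1, 37.9), R = U − 16.2·n = (43.3, 11.8). Then |PR| = |R − P| = 44.9.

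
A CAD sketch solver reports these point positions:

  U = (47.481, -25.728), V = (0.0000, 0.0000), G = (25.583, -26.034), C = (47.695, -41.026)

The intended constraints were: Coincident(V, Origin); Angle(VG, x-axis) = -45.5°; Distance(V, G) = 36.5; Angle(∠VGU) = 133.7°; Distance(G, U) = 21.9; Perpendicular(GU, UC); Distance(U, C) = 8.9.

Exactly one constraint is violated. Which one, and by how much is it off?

Distance(U, C) = 8.9 — off by 6.40.

V = (0.00, 0.00) ✓; VG at -45.50° ✓; |VG| = 36.50 ✓; ∠VGU = 133.7° ✓; |GU| = 21.90 ✓; ∠(GU, UC) = 90.00° ✓; |UC| = 15.30 ✗.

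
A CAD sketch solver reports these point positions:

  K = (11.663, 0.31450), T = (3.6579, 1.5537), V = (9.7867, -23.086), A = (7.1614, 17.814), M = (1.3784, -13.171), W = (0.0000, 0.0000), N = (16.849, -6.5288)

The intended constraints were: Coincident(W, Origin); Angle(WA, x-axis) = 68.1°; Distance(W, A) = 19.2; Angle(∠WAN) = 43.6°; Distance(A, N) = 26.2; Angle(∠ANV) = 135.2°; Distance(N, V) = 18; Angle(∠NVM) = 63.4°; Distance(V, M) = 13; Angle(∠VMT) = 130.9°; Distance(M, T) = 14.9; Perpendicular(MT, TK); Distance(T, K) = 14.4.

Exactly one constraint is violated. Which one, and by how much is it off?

Distance(T, K) = 14.4 — off by 6.30.

W = (0.00, 0.00) ✓; WA at 68.10° ✓; |WA| = 19.20 ✓; ∠WAN = 43.60° ✓; |AN| = 26.20 ✓; ∠ANV = 135.2° ✓; |NV| = 18.00 ✓; ∠NVM = 63.40° ✓; |VM| = 13.00 ✓; ∠VMT = 130.9° ✓; |MT| = 14.90 ✓; ∠(MT, TK) = 90.00° ✓; |TK| = 8.100 ✗.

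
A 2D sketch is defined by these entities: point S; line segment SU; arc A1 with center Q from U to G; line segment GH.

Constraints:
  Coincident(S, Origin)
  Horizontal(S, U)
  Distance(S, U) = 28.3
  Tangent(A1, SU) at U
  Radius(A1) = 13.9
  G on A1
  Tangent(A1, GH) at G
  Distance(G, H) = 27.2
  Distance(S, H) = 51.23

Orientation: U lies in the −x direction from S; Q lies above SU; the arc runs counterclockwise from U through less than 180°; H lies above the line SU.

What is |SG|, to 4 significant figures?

24.58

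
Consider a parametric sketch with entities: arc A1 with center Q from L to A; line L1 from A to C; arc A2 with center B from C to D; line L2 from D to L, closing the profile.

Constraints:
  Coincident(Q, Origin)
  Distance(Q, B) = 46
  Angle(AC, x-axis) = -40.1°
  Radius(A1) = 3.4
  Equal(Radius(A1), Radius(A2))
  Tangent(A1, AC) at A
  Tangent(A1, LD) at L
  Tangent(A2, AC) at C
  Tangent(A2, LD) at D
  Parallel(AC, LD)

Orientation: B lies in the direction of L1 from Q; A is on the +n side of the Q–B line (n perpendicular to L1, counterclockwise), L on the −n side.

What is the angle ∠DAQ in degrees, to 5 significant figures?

81.591°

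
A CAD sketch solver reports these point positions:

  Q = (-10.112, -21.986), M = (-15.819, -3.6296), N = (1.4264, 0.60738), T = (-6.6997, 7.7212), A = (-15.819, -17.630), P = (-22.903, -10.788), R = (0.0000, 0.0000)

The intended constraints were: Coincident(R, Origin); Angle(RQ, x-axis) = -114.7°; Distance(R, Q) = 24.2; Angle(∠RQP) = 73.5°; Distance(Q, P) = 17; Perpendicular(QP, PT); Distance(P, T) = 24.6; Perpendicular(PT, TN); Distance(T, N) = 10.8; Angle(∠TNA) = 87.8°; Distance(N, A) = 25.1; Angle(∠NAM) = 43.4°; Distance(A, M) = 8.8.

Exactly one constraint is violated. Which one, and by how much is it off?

Distance(A, M) = 8.8 — off by 5.20.

R = (0.00, 0.00) ✓; RQ at -114.7° ✓; |RQ| = 24.20 ✓; ∠RQP = 73.50° ✓; |QP| = 17.00 ✓; ∠(QP, PT) = 90.00° ✓; |PT| = 24.60 ✓; ∠(PT, TN) = 90.00° ✓; |TN| = 10.80 ✓; ∠TNA = 87.80° ✓; |NA| = 25.10 ✓; ∠NAM = 43.40° ✓; |AM| = 14.00 ✗.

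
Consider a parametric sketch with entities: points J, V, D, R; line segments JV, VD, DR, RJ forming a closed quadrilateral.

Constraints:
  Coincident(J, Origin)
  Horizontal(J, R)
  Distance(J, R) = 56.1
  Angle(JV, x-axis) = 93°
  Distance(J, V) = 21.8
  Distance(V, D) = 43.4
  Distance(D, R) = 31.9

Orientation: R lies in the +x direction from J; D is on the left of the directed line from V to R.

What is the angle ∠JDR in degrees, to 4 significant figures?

82.45°

Checks: |JR| = 56.10 ✓; |JV| = 21.80 ✓; |VD| = 43.40 ✓; |DR| = 31.90 ✓.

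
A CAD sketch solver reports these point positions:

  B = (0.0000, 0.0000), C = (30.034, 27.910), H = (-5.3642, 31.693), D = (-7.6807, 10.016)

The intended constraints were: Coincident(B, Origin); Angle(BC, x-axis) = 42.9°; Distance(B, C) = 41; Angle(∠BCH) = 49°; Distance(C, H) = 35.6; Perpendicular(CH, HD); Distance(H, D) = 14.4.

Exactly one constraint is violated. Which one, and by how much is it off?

Distance(H, D) = 14.4 — off by 7.40.

B = (0.00, 0.00) ✓; BC at 42.90° ✓; |BC| = 41.00 ✓; ∠BCH = 49.00° ✓; |CH| = 35.60 ✓; ∠(CH, HD) = 90.00° ✓; |HD| = 21.80 ✗.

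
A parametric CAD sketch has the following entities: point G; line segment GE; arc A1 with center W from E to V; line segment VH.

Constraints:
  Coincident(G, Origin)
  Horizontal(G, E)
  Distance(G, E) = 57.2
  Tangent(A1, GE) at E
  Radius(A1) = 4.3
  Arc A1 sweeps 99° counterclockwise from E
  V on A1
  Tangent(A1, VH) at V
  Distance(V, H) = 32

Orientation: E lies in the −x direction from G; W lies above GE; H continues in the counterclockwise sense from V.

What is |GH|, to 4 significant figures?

68.54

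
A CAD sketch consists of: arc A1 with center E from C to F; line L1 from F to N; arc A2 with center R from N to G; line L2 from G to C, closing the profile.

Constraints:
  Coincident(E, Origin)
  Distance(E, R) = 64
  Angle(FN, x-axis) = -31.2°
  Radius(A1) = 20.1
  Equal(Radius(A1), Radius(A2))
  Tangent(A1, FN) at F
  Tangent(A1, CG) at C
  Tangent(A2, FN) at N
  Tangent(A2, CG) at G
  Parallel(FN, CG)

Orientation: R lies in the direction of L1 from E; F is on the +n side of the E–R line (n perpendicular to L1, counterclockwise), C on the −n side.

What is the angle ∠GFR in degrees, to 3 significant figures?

14.7°

Tangency of A1 to both parallel lines with radius 20.1 puts F and C at E ± 20.1·n: F = (10.4, 17.2), C = (-10.4, -17.2). Equal radii place N and G the same way about R: N = R + 20.1·n = (65.2, -16.0), G = R − 20.1·n = (44.3, -50.3). Then cos ∠GFR = FG·FR / (|FG||FR|), giving 14.7°.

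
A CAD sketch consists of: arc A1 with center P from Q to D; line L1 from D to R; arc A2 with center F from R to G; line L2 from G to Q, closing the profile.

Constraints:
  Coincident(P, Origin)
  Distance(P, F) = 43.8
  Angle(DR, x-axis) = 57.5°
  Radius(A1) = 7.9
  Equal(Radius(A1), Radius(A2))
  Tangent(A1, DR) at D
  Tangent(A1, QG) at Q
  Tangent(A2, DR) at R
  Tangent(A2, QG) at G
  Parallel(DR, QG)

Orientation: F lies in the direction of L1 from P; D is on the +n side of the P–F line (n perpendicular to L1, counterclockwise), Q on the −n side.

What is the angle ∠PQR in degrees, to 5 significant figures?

70.164°

Tangency of A1 to both parallel lines with radius 7.9 puts D and Q at P ± 7.9·n: D = (-6.6628, 4.2447), Q = (6.6628, -4.2447). Equal radii place R and G the same way about F: R = F + 7.9·n = (16.871, 41.185), G = F − 7.9·n = (30.197, 32.696). Then cos ∠PQR = QP·QR / (|QP||QR|), giving 70.164°.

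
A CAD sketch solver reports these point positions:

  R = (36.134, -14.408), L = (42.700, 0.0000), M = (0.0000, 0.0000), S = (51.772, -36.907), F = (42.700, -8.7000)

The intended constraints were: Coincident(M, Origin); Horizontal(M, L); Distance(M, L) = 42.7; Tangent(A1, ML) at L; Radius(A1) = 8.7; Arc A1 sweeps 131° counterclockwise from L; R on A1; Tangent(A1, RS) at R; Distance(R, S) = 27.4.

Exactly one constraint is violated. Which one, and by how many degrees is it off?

Tangent(A1, RS) at R — off by 6.20°.

M = (0.00, 0.00) ✓; M.y = 0.00, L.y = 0.00 ✓; |ML| = 42.70 ✓; ∠(FL, LM) = 90.00° ✓; |FL| = 8.700 ✓; bearing(F→R) − bearing(F→L) = 131.0° ✓; |FR| = 8.700 ✓; ∠(FR, RS) = 96.20° ✗; |RS| = 27.40 ✓.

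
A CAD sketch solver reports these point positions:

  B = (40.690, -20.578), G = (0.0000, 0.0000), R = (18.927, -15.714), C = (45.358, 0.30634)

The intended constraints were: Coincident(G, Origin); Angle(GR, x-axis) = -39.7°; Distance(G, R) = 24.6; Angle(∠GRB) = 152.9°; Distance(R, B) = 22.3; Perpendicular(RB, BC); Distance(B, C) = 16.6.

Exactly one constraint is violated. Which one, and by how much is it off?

Distance(B, C) = 16.6 — off by 4.80.

G = (0.00, 0.00) ✓; GR at -39.70° ✓; |GR| = 24.60 ✓; ∠GRB = 152.9° ✓; |RB| = 22.30 ✓; ∠(RB, BC) = 90.00° ✓; |BC| = 21.40 ✗.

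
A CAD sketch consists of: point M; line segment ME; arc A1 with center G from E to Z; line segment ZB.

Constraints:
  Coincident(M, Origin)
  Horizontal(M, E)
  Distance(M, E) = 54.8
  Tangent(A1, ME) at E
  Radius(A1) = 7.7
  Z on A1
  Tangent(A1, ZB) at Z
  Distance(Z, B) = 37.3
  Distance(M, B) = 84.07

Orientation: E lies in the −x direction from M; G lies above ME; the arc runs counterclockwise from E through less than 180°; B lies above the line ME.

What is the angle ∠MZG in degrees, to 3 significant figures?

124°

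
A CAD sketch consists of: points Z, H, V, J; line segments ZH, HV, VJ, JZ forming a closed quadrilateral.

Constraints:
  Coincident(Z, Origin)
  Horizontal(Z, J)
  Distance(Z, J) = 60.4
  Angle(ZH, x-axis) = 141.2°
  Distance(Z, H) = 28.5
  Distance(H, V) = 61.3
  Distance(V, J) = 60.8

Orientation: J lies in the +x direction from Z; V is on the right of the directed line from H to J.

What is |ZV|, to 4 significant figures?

35.68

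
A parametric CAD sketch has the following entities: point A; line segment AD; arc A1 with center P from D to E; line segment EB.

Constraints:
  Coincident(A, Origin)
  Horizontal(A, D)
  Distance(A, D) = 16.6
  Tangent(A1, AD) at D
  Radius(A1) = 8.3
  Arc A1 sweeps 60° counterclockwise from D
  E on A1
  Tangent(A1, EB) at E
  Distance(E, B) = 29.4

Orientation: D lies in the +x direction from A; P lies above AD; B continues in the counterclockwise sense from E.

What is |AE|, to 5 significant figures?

24.147

A is at the origin; A and D share the same y with |AD| = 16.6 and D on the +x side, so D = (16.600, 0.0000). Since A1 is tangent to AD there, PD ⟂ AD, so P = D + (0, 8.3) = (16.600, 8.3000). On A1, D sits at bearing -90° from P; a 60° counterclockwise sweep puts E at bearing -30°, so E = P + 8.3·(cos -30°, sin -30°) = (23.788, 4.1500). Then |AE| = |E − A| = 24.147.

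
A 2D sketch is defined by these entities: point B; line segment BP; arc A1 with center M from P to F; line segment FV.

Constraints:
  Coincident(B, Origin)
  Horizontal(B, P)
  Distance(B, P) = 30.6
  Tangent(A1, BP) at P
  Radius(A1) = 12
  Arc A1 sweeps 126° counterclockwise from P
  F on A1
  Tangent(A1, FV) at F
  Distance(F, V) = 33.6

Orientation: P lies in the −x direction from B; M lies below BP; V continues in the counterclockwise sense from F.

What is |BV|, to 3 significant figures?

50.6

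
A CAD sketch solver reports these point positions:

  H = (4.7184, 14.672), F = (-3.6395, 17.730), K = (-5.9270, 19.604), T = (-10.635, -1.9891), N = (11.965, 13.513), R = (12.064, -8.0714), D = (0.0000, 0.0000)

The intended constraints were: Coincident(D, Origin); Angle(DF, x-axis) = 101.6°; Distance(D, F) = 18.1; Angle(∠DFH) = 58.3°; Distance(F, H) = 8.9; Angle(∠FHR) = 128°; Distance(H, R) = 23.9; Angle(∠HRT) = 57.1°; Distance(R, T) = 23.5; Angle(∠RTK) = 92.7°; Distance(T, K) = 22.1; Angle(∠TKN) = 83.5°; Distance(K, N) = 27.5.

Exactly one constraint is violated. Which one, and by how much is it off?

Distance(K, N) = 27.5 — off by 8.60.

D = (0.00, 0.00) ✓; DF at 101.6° ✓; |DF| = 18.10 ✓; ∠DFH = 58.30° ✓; |FH| = 8.900 ✓; ∠FHR = 128.0° ✓; |HR| = 23.90 ✓; ∠HRT = 57.10° ✓; |RT| = 23.50 ✓; ∠RTK = 92.70° ✓; |TK| = 22.10 ✓; ∠TKN = 83.50° ✓; |KN| = 18.90 ✗.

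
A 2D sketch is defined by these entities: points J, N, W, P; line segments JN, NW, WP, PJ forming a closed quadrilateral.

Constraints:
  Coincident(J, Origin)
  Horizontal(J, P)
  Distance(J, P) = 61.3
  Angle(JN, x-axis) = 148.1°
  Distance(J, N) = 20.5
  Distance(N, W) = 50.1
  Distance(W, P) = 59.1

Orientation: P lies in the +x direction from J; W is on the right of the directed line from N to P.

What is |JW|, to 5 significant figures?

32.442

Checks: |NW| = 50.10 ✓; |WP| = 59.10 ✓.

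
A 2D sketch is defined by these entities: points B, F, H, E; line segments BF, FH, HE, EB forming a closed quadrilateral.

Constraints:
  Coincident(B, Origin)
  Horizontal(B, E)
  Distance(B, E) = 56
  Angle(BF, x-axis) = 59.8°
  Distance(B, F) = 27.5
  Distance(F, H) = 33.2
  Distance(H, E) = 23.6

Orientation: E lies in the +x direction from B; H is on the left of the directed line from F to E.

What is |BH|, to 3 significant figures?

51.8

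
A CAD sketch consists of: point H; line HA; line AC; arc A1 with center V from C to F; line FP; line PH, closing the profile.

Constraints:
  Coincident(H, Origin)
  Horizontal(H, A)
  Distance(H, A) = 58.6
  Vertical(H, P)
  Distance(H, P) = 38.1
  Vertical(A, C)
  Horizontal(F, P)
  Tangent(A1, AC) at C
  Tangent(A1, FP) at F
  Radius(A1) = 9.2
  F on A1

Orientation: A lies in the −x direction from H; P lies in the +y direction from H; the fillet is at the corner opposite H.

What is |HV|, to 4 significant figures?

57.23

H is at the origin; HA is horizontal with |HA| = 58.6 and A on the −x side, so A = (-58.60, 0.000). HP is vertical with |HP| = 38.1 and P on the +y side, so P = (0.000, 38.10). The virtual corner opposite H is at (-58.60, 38.10). Tangency of A1 to AC means the radius VC is perpendicular to AC and since A1 is tangent to FP there, VF ⟂ FP, with radius 9.2, so the center V sits 9.2 in from both sides at V = (-49.40, 28.90). Then |HV| = |V − H| = 57.23.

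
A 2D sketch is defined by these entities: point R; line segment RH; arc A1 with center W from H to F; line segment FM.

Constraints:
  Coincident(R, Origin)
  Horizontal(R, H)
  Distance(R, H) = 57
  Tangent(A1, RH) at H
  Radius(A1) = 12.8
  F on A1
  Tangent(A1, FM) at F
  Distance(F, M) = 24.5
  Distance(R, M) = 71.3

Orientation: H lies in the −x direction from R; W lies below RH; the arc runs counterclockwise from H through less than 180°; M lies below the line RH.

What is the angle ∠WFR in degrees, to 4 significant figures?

9.259°

R is at the origin; RH is horizontal with |RH| = 57.0 and H on the −x side, so H = (-57.00, 0.000). A1 meets RH tangentially, so WH is at right angles to RH, so W = H + (0, -12.8) = (-57.00, -12.80). Since WF ⟂ FM (tangency), |WM| = √(12.8² + 24.5²) = 27.64 regardless of where F sits on A1. So M lies on both circle(R, 71.3) and circle(W, 27.64); the below-RH intersection is M = (-58.76, -40.39). F is the foot of the tangent from M: F = (-68.70, -17.99).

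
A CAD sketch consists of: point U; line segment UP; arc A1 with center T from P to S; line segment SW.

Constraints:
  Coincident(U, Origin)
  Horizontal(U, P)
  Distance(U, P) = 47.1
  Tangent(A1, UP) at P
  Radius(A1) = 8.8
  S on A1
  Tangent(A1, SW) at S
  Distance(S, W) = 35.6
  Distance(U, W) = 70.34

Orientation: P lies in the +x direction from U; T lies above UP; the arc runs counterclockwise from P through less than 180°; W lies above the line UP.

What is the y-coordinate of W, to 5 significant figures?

44.767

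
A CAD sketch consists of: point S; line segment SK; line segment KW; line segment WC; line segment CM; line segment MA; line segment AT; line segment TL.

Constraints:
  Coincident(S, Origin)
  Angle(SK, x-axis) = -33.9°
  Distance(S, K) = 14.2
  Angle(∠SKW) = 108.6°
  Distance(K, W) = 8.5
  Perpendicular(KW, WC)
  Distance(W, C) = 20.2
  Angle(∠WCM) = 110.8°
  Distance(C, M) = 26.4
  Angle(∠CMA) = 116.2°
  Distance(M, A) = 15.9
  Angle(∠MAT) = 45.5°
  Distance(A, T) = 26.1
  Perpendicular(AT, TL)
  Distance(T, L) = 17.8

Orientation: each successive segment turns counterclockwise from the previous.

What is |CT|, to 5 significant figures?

10.560

S is at the origin; SK runs at -33.9° with length 14.2, so K = (11.786, -7.9200). ∠SKW = 108.6° gives KW at 37.500° from the x-axis; with |KW| = 8.5, W = (18.530, -2.7455). KW ⟂ WC, so WC runs at 127.50°; with |WC| = 20.2, C = (6.2327, 13.280). ∠WCM = 110.8° gives CM at -163.30° from the x-axis; with |CM| = 26.4, M = (-19.054, 5.6939). ∠CMA = 116.2° gives MA at -99.500° from the x-axis; with |MA| = 15.9, A = (-21.678, -9.9880). ∠MAT = 45.5° gives AT at 35.000° from the x-axis; with |AT| = 26.1, T = (-0.29821, 4.9823). Then |CT| = |T − C| = 10.560.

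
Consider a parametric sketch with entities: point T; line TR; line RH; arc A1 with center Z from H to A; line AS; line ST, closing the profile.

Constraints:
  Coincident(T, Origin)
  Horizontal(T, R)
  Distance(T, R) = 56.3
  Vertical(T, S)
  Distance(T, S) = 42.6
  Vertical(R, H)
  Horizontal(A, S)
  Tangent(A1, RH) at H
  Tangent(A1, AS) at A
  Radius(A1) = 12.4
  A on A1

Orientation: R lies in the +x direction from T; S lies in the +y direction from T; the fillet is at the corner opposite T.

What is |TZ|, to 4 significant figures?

53.28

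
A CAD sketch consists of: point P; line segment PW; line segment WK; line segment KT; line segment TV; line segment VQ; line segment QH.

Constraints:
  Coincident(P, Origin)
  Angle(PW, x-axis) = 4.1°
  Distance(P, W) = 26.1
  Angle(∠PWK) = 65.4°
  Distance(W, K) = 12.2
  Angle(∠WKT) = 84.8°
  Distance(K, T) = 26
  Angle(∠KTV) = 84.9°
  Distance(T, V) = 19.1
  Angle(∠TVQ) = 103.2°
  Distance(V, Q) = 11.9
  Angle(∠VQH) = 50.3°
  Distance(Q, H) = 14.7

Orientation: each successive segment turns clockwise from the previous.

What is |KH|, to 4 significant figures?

21.82

∠TVQ = 103.2° gives VQ at -17.60° from the x-axis; with |VQ| = 11.9, Q = (19.46, 14.52). ∠VQH = 50.3° gives QH at -147.3° from the x-axis; with |QH| = 14.7, H = (7.085, 6.580). Then |KH| = |H − K| = 21.82.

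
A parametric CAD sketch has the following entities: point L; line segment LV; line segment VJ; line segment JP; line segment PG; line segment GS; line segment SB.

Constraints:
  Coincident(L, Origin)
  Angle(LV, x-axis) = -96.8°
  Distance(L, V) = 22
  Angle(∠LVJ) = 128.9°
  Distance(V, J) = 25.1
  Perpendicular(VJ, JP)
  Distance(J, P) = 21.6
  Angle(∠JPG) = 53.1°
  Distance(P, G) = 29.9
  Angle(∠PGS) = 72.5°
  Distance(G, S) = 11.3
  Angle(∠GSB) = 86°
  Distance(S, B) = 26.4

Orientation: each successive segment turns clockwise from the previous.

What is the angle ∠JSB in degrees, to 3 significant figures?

47.1°

∠PGS = 72.5° gives GS at -112° from the x-axis; with |GS| = 11.3, S = (-9.84, -29.8). ∠GSB = 86.0° gives SB at 154° from the x-axis; with |SB| = 26.4, B = (-33.5, -18.1). Then cos ∠JSB = SJ·SB / (|SJ||SB|), giving 47.1°.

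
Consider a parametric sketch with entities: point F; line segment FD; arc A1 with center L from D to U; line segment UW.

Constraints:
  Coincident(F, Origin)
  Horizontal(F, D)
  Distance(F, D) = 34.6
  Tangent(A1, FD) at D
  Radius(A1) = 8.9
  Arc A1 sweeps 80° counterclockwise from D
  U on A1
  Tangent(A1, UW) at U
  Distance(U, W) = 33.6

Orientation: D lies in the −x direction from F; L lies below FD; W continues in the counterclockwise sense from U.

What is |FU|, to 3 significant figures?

44.0

F is at the origin; FD is horizontal with |FD| = 34.6 and D on the −x side, so D = (-34.6, 0.00). The tangent condition forces LD to be normal to FD, so L = D + (0, -8.9) = (-34.6, -8.90). On A1, D sits at bearing 90° from L; an 80° counterclockwise sweep puts U at bearing 170°, so U = L + 8.9·(cos 170°, sin 170°) = (-43.4, -7.35). Then |FU| = |U − F| = 44.0.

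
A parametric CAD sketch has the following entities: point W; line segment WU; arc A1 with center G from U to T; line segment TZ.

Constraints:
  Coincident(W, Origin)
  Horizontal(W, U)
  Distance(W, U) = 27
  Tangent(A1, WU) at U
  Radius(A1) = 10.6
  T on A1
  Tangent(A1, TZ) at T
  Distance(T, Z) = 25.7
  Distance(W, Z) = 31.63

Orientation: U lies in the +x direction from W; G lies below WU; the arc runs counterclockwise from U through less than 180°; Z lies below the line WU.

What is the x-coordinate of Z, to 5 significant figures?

7.7572

W is at the origin; W and U share the same y with |WU| = 27.0 and U on the +x side, so U = (27.000, 0.0000). A1 meets WU tangentially, so GU is at right angles to WU, so G = U + (0, -10.6) = (27.000, -10.600). Since GT ⟂ TZ (tangency), |GZ| = √(10.6² + 25.7²) = 27.800 regardless of where T sits on A1. So Z lies on both circle(W, 31.63) and circle(G, 27.800); the below-WU intersection is Z = (7.7572, -30.664). T is the foot of the tangent from Z: T = (17.130, -6.7341).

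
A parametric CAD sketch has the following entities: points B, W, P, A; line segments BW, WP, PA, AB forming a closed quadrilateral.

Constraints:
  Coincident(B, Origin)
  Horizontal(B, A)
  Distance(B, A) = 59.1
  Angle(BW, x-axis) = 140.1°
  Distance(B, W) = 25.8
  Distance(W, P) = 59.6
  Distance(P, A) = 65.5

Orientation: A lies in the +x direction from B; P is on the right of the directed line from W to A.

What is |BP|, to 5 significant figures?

37.858

B is at the origin; B and A share the same y with |BA| = 59.1 and A in +x, so A = (59.1, 0). BW runs at 140.1° with |BW| = 25.8, so W = (-19.793, 16.549). P is determined by |WP| = 59.6 and |PA| = 65.5 together: it lies at the intersection of circle(W, 59.6) and circle(A, 65.5). With |WA| = 80.610, the foot of the radical line on WA is 35.727 from W and the perpendicular offset is √(59.6² − 35.727²) = 47.705. Taking the right-of-WA solution: P = (5.3790, -37.474).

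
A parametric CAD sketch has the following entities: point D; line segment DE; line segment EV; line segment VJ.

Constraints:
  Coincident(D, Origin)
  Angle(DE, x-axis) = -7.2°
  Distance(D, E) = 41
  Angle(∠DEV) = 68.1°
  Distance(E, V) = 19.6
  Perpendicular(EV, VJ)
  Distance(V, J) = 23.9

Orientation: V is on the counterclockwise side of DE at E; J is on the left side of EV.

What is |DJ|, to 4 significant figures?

14.78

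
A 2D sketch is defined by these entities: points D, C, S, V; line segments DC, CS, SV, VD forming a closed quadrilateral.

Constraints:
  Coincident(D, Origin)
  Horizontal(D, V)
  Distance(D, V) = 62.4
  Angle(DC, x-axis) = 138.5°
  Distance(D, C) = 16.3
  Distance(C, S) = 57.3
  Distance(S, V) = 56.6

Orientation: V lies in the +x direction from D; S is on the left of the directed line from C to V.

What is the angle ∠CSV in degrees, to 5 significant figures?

82.881°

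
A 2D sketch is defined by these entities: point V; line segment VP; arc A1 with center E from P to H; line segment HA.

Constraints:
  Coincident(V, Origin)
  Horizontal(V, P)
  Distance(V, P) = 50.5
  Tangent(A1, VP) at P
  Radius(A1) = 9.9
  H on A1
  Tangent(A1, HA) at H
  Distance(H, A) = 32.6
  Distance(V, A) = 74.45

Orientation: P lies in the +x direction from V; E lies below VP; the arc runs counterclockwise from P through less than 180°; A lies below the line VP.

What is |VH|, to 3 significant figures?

45.2

Checks: V.y = 0.00, P.y = 0.00 ✓; ∠(EP, PV) = 90.00° ✓; |EP| = 9.900 ✓; |EH| = 9.900 ✓; ∠(EH, HA) = 90.00° ✓; |HA| = 32.60 ✓; |VA| = 74.45 ✓.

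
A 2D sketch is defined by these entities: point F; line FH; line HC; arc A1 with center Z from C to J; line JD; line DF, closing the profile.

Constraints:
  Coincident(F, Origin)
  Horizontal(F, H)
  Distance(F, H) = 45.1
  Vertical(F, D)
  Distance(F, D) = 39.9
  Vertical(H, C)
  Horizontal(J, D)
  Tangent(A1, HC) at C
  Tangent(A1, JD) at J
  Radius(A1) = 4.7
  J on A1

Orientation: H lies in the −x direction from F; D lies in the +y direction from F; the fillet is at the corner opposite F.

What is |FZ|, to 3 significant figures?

53.6

F is at the origin; F and H share the same y with |FH| = 45.1 and H on the −x side, so H = (-45.1, 0.00). F and D share the same x with |FD| = 39.9 and D on the +y side, so D = (0.00, 39.9). The virtual corner opposite F is at (-45.1, 39.9). The tangent condition forces ZC to be normal to HC and tangency of A1 to JD means the radius ZJ is perpendicular to JD, with radius 4.7, so the center Z sits 4.7 in from both sides at Z = (-40.4, 35.2). Then |FZ| = |Z − F| = 53.6.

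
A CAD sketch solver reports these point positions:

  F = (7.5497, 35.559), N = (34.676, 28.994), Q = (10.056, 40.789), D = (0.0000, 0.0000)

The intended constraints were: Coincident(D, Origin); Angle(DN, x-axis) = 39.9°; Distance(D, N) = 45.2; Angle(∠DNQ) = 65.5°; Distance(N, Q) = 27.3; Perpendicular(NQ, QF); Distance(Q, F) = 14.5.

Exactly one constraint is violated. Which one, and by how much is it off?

Distance(Q, F) = 14.5 — off by 8.70.

D = (0.00, 0.00) ✓; DN at 39.90° ✓; |DN| = 45.20 ✓; ∠DNQ = 65.50° ✓; |NQ| = 27.30 ✓; ∠(NQ, QF) = 89.99° ✓; |QF| = 5.800 ✗.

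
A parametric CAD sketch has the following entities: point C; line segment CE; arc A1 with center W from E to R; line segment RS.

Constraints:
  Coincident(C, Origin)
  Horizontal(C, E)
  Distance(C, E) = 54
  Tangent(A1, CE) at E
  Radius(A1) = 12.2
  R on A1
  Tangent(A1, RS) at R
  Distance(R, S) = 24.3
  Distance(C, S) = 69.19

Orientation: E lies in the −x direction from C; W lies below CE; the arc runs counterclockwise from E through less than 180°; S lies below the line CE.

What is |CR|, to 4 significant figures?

67.47

Checks: |WE| = 12.20 ✓; |WR| = 12.20 ✓; ∠(WR, RS) = 90.00° ✓; |RS| = 24.30 ✓; |CS| = 69.19 ✓.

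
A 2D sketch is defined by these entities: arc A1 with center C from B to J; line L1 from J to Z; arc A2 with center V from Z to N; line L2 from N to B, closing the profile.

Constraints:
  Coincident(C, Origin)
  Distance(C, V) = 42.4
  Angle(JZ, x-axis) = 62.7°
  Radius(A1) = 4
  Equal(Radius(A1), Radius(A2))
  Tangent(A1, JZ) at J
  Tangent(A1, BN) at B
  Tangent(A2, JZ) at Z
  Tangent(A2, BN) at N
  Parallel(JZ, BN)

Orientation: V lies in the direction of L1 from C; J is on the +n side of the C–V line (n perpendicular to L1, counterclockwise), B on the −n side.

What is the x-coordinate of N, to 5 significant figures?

23.001

The slot axis is L1's direction at 62.7°, so u = (cos 62.7°, sin 62.7°) = (0.45865, 0.88862) and n = (−sin 62.7°, cos 62.7°) = (-0.88862, 0.45865). C is at the origin and V lies 42.4 along u from C, so V = 42.4·u = (19.447, 37.677). Tangency of A1 to both parallel lines with radius 4.0 puts J and B at C ± 4.0·n: J = (-3.5545, 1.8346), B = (3.5545, -1.8346). Equal radii place Z and N the same way about V: Z = V + 4.0·n = (15.892, 39.512), N = V − 4.0·n = (23.001, 35.843). So N.x = 23.001.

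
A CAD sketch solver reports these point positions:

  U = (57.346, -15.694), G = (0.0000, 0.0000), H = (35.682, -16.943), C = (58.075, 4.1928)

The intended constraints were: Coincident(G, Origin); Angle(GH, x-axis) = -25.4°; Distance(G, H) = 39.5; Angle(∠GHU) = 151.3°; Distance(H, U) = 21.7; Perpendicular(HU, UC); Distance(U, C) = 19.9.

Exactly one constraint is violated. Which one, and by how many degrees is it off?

Perpendicular(HU, UC) — off by 5.40°.

G = (0.00, 0.00) ✓; GH at -25.40° ✓; |GH| = 39.50 ✓; ∠GHU = 151.3° ✓; |HU| = 21.70 ✓; ∠(HU, UC) = 84.60° ✗; |UC| = 19.90 ✓.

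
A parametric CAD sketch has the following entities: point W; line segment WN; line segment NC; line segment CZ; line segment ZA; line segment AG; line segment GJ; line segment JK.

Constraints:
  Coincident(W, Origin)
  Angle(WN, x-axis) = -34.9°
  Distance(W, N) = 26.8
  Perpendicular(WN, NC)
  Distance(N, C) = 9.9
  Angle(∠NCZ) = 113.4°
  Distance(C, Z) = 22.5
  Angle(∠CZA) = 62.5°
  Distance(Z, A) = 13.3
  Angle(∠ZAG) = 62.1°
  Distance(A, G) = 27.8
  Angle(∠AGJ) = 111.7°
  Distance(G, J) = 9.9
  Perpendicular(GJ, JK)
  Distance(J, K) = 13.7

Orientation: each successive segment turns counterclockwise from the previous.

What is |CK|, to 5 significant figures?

21.032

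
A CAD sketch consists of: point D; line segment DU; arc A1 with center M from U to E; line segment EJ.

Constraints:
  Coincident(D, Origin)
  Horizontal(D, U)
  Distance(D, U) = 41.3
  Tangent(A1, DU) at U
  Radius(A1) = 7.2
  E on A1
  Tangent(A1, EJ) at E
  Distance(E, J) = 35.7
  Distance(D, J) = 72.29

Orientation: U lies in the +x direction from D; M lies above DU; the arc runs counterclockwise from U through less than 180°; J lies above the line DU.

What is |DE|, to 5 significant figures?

48.113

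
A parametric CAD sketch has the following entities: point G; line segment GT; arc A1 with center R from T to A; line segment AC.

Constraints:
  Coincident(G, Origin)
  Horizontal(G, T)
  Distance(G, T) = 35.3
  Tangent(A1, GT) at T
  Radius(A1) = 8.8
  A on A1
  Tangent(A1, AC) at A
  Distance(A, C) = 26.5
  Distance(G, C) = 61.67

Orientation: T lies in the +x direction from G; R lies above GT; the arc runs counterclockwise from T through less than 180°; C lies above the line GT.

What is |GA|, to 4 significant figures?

43.62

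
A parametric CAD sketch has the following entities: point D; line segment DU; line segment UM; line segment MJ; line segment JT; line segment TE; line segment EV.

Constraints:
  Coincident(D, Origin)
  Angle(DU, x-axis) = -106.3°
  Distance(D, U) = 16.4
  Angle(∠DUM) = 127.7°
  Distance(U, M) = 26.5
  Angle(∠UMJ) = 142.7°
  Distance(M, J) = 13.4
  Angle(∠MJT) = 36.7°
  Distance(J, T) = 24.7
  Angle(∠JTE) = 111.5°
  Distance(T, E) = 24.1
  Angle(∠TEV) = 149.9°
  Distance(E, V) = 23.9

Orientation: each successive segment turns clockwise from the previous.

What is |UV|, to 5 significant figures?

39.010

D is at the origin; DU runs at -106.3° with length 16.4, so U = (-4.6029, -15.741). ∠DUM = 127.7° gives UM at -158.60° from the x-axis; with |UM| = 26.5, M = (-29.276, -25.410). ∠UMJ = 142.7° gives MJ at 164.10° from the x-axis; with |MJ| = 13.4, J = (-42.163, -21.739). ∠MJT = 36.7° gives JT at 20.800° from the x-axis; with |JT| = 24.7, T = (-19.073, -12.968). ∠JTE = 111.5° gives TE at -47.700° from the x-axis; with |TE| = 24.1, E = (-2.8535, -30.793). ∠TEV = 149.9° gives EV at -77.800° from the x-axis; with |EV| = 23.9, V = (2.1972, -54.153). Then |UV| = |V − U| = 39.010.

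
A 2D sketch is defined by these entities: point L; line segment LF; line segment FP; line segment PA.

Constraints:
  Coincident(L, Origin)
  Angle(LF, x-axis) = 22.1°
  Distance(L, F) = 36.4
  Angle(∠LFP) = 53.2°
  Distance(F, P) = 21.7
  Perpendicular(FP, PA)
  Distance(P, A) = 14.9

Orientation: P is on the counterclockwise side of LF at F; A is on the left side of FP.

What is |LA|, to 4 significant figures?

14.25

∠LFP = 53.2°, so FP runs at 22.1° + (180° − 53.2°) = 148.9° from the x-axis; with |FP| = 21.7, P = F + 21.7·(cos 148.9°, sin 148.9°) = (15.14, 24.90). The perpendicularity gives PA at right angles to FP; with |PA| = 14.9 on the left of FP, A = P + 14.9·(-0.5165, -0.8563) = (7.448, 12.14). Then |LA| = |A − L| = 14.25.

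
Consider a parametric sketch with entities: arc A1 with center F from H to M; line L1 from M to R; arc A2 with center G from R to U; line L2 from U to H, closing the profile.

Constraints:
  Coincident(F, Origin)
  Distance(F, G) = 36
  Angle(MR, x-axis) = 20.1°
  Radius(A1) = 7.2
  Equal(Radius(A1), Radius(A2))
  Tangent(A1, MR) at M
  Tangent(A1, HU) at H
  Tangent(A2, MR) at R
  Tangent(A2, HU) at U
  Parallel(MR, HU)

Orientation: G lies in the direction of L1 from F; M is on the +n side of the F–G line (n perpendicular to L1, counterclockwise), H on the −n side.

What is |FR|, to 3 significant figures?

36.7

Tangency of A1 to both parallel lines with radius 7.2 puts M and H at F ± 7.2·n: M = (-2.47, 6.76), H = (2.47, -6.76). Equal radii place R and U the same way about G: R = G + 7.2·n = (31.3, 19.1), U = G − 7.2·n = (36.3, 5.61). Then |FR| = |R − F| = 36.7.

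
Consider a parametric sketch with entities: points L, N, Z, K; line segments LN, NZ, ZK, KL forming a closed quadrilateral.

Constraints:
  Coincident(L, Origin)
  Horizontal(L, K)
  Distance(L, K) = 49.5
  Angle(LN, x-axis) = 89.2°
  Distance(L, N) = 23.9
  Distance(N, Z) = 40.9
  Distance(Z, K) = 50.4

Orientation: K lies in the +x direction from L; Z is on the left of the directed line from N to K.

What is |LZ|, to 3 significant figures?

58.4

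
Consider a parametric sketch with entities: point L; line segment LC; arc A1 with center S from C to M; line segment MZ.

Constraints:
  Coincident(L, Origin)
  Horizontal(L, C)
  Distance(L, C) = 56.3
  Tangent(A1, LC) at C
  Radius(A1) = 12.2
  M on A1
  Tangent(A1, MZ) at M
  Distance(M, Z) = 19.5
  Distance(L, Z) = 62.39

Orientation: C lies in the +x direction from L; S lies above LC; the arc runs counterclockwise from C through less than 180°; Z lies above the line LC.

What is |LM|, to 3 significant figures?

68.3

L is at the origin; LC is horizontal with |LC| = 56.3 and C on the +x side, so C = (56.3, 0.00). A1 meets LC tangentially, so SC is at right angles to LC, so S = C + (0, 12.2) = (56.3, 12.2). Since SM ⟂ MZ (tangency), |SZ| = √(12.2² + 19.5²) = 23.0 regardless of where M sits on A1. So Z lies on both circle(L, 62.39) and circle(S, 23.0); the above-LC intersection is Z = (51.8, 34.8). M is the foot of the tangent from Z: M = (65.2, 20.6).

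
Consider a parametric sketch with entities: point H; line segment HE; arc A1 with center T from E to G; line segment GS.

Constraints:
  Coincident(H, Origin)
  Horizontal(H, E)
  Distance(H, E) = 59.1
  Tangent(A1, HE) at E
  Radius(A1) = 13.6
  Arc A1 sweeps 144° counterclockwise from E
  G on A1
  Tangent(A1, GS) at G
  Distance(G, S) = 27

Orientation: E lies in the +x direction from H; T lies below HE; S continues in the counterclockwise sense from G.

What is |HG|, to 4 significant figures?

56.72

H is at the origin; H and E share the same y with |HE| = 59.1 and E on the +x side, so E = (59.10, 0.000). Tangency of A1 to HE means the radius TE is perpendicular to HE, so T = E + (0, -13.6) = (59.10, -13.60). On A1, E sits at bearing 90° from T; a 144° counterclockwise sweep puts G at bearing 234°, so G = T + 13.6·(cos 234°, sin 234°) = (51.11, -24.60). Then |HG| = |G − H| = 56.72.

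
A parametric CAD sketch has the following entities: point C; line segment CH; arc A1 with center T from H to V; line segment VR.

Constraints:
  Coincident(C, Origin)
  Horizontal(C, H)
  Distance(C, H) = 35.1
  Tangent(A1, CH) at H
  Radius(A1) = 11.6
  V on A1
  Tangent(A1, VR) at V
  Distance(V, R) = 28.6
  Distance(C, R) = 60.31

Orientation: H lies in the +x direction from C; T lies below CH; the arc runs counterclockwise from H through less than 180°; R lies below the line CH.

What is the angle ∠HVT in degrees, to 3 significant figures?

25.5°

Checks: |TH| = 11.60 ✓; |TV| = 11.60 ✓; ∠(TV, VR) = 90.00° ✓; |VR| = 28.60 ✓; |CR| = 60.31 ✓.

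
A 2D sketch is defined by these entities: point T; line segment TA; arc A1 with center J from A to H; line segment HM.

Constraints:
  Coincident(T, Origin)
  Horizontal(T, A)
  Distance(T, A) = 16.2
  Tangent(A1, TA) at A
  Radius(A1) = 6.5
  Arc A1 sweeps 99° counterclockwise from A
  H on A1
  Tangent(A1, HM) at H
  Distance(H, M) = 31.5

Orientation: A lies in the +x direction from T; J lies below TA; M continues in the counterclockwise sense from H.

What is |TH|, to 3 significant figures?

12.3

T is at the origin; T and A share the same y with |TA| = 16.2 and A on the +x side, so A = (16.2, 0.00). A1 meets TA tangentially, so JA is at right angles to TA, so J = A + (0, -6.5) = (16.2, -6.50). On A1, A sits at bearing 90° from J; a 99° counterclockwise sweep puts H at bearing 189°, so H = J + 6.5·(cos 189°, sin 189°) = (9.78, -7.52). Then |TH| = |H − T| = 12.3.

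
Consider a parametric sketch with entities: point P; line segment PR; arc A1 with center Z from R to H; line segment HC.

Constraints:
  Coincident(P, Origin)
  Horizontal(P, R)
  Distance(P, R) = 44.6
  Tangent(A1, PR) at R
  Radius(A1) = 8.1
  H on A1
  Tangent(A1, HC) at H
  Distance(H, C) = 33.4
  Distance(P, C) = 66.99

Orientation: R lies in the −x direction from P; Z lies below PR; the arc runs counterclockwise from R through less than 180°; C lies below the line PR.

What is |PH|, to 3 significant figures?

53.3

Checks: P = (0.00, 0.00) ✓; P.y = 0.00, R.y = 0.00 ✓; |ZH| = 8.100 ✓; ∠(ZH, HC) = 90.00° ✓; |HC| = 33.40 ✓; |PC| = 66.99 ✓.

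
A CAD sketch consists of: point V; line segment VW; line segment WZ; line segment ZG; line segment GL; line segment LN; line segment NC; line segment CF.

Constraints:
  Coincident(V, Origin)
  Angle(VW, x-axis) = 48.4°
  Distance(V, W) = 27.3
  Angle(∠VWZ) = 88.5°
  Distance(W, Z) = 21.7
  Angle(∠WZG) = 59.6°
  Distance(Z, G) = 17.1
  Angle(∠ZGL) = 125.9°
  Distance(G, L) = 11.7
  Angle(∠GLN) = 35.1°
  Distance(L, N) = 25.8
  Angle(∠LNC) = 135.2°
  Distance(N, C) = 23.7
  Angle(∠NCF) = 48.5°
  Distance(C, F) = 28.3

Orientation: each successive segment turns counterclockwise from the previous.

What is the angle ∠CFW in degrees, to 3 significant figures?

95.5°

V is at the origin; VW runs at 48.4° with length 27.3, so W = (18.1, 20.4). ∠VWZ = 88.5° gives WZ at 140° from the x-axis; with |WZ| = 21.7, Z = (1.53, 34.4). ∠WZG = 59.6° gives ZG at -99.7° from the x-axis; with |ZG| = 17.1, G = (-1.35, 17.5). ∠ZGL = 125.9° gives GL at -45.6° from the x-axis; with |GL| = 11.7, L = (6.83, 9.18). ∠GLN = 35.1° gives LN at 99.3° from the x-axis; with |LN| = 25.8, N = (2.66, 34.6). ∠LNC = 135.2° gives NC at 144° from the x-axis; with |NC| = 23.7, C = (-16.5, 48.5). ∠NCF = 48.5° gives CF at -84.4° from the x-axis; with |CF| = 28.3, F = (-13.8, 20.4). Then cos ∠CFW = FC·FW / (|FC||FW|), giving 95.5°.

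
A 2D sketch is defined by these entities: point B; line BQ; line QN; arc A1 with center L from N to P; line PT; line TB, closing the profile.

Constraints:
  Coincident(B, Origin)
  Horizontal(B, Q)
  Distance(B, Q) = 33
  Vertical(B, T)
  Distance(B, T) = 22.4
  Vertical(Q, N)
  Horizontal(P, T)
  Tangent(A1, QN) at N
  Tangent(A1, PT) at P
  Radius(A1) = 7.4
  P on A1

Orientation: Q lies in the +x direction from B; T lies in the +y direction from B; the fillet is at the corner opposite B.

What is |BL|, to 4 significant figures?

29.67

B is at the origin; B and Q share the same y with |BQ| = 33.0 and Q on the +x side, so Q = (33.00, 0.000). BT is vertical with |BT| = 22.4 and T on the +y side, so T = (0.000, 22.40). The virtual corner opposite B is at (33.00, 22.40). The tangent condition forces LN to be normal to QN and tangency of A1 to PT means the radius LP is perpendicular to PT, with radius 7.4, so the center L sits 7.4 in from both sides at L = (25.60, 15.00). Then |BL| = |L − B| = 29.67.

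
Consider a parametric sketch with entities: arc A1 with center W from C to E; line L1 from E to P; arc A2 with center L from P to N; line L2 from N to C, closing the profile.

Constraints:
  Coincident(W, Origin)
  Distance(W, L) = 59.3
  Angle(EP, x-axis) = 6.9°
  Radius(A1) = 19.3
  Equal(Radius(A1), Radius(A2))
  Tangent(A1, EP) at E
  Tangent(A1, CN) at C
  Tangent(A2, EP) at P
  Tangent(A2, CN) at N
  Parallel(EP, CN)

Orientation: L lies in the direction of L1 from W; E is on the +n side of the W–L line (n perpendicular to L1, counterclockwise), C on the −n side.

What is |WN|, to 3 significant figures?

62.4

Tangency of A1 to both parallel lines with radius 19.3 puts E and C at W ± 19.3·n: E = (-2.32, 19.2), C = (2.32, -19.2). Equal radii place P and N the same way about L: P = L + 19.3·n = (56.6, 26.3), N = L − 19.3·n = (61.2, -12.0). Then |WN| = |N − W| = 62.4.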